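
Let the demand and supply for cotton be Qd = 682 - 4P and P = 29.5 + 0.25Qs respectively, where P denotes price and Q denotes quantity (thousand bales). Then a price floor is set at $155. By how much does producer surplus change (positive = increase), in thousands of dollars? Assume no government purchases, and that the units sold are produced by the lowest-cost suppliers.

Rearranging supply gives Qs = 4P - 118. Without the control the market clears where 682 - 4P = 4P - 118, i.e. P* = 100 and Q* = 282.
Because the floor (155) lies above the market-clearing price, it is binding.
At P = 155: Qd = 682 - 4·155 = 62 and Qs = 4·155 - 118 = 502.
Producer surplus without the control is ½ · (100 - 29.5) · 282 = 9940.5.
With the floor, 62 units are sold at 155. The supply price at Q = 62 is 45, so PS = ½ · [(155 - 29.5) + (155 - 45)] · 62 = 7300.5.
Change in producer surplus = 7300.5 - 9940.5 = -2640.

-2640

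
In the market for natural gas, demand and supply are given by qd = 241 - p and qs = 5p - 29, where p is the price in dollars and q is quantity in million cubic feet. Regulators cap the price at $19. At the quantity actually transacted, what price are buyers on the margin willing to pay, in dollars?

175

Without the control the market clears where 241 - p = 5p - 29, i.e. p* = 45 and q* = 196.
Since 19 < 45, the ceiling is binding.
At p = 19: qd = 241 - 19 = 222 and qs = 5·19 - 29 = 66.
Only 66 units reach the market. On the demand curve, the marginal buyer's willingness to pay at q = 66 is (241 - 66) = 175.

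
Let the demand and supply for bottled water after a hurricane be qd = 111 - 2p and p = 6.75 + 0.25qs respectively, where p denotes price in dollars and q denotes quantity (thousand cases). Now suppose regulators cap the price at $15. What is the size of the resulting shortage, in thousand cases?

48

Rearranging supply gives qs = 4p - 27. In a free market, 111 - 2p = 4p - 27 gives the equilibrium p* = 23, q* = 65.
Since 15 < 23, the ceiling is binding.
At p = 15: qd = 111 - 2·15 = 81 and qs = 4·15 - 27 = 33.
Shortage = qd - qs = 81 - 33 = 48.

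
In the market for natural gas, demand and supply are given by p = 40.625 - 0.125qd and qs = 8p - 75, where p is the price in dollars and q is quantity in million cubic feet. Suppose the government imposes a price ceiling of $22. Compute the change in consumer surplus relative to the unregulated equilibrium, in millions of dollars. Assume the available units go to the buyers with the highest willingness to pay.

267

Rearranging demand gives qd = 325 - 8p. In a free market, 325 - 8p = 8p - 75 gives the equilibrium p* = 25, q* = 125.
Since 22 < 25, the ceiling is binding.
At p = 22: qd = 325 - 8·22 = 149 and qs = 8·22 - 75 = 101.
Consumer surplus without the control is ½ · (40.625 - 25) · 125 = 976.5625.
With the ceiling, 101 units are sold at 22 (assume they go to the highest-value buyers). The demand price at q = 101 is 28, so CS = ½ · [(40.625 - 22) + (28 - 22)] · 101 = 1243.5625.
Change in consumer surplus = 1243.5625 - 976.5625 = 267.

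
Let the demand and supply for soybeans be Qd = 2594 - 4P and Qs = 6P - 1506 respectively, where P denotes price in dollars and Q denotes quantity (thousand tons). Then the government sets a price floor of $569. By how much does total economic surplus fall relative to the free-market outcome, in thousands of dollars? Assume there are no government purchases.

84270

Equilibrium: 2594 - 4P = 6P - 1506, so 4100 = 10P and P* = 410, Q* = 954.
The floor of 569 is above the equilibrium price 410, so it binds.
At P = 569: Qd = 2594 - 4·569 = 318 and Qs = 6·569 - 1506 = 1908.
Quantity traded falls to 318. At Q = 318 the demand price is (2594 - 318)/4 = 569 and the supply price is (1506 + 318)/6 = 304.
Deadweight loss = ½ · (569 - 304) · (954 - 318) = ½ · 265 · 636 = 84270.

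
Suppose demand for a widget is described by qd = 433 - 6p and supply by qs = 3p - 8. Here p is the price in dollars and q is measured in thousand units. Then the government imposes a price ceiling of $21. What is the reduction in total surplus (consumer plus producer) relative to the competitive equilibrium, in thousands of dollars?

Without the control the market clears where 433 - 6p = 3p - 8, i.e. p* = 49 and q* = 139.
The ceiling of 21 is below the equilibrium price 49, so it binds.
At p = 21: qd = 433 - 6·21 = 307 and qs = 3·21 - 8 = 55.
Quantity traded falls to 55. At q = 55 the demand price is (433 - 55)/6 = 63 and the supply price is (8 + 55)/3 = 21.
Deadweight loss = ½ · (63 - 21) · (139 - 55) = ½ · 42 · 84 = 1764.

1764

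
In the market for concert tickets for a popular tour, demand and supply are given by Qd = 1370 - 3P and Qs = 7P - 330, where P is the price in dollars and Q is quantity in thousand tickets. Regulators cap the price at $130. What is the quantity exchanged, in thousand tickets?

580

Without the control the market clears where 1370 - 3P = 7P - 330, i.e. P* = 170 and Q* = 860.
Since 130 < 170, the ceiling is binding.
At P = 130: Qd = 1370 - 3·130 = 980 and Qs = 7·130 - 330 = 580.
The quantity actually transacted is the short side, supply: 580.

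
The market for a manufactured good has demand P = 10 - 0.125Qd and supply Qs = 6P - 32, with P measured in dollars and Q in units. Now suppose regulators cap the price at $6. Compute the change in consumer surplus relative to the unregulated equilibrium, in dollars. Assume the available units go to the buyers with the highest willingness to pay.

Rearranging demand gives Qd = 80 - 8P. Without the control the market clears where 80 - 8P = 6P - 32, i.e. P* = 8 and Q* = 16.
The ceiling of 6 is below the equilibrium price 8, so it binds.
At P = 6: Qd = 80 - 8·6 = 32 and Qs = 6·6 - 32 = 4.
Consumer surplus without the control is ½ · (10 - 8) · 16 = 16.
With the ceiling, 4 units are sold at 6 (assume they go to the highest-value buyers). The demand price at Q = 4 is 9.5, so CS = ½ · [(10 - 6) + (9.5 - 6)] · 4 = 15.
Change in consumer surplus = 15 - 16 = -1.

-1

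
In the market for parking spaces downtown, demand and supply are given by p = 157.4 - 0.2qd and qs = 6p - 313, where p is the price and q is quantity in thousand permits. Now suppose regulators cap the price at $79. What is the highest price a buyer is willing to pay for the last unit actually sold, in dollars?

Rearranging demand gives qd = 787 - 5p. Equilibrium: 787 - 5p = 6p - 313, so 1100 = 11p and p* = 100, q* = 287.
Because the ceiling (79) lies below the market-clearing price, it is binding.
At p = 79: qd = 787 - 5·79 = 392 and qs = 6·79 - 313 = 161.
Only 161 units reach the market. On the demand curve, the marginal buyer's willingness to pay at q = 161 is (787 - 161)/5 = 125.2.

125.2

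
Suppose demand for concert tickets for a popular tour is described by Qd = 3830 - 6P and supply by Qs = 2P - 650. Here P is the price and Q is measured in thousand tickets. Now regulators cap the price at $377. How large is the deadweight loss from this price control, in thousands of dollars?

44652

In a free market, 3830 - 6P = 2P - 650 gives the equilibrium P* = 560, Q* = 470.
Since 377 < 560, the ceiling is binding.
At P = 377: Qd = 3830 - 6·377 = 1568 and Qs = 2·377 - 650 = 104.
Quantity traded falls to 104. At Q = 104 the demand price is (3830 - 104)/6 = 621 and the supply price is (650 + 104)/2 = 377.
Deadweight loss = ½ · (621 - 377) · (470 - 104) = ½ · 244 · 366 = 44652.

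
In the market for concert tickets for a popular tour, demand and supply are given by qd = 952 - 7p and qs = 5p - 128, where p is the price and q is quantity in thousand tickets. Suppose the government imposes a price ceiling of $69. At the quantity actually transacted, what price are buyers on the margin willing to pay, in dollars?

105

Without the control the market clears where 952 - 7p = 5p - 128, i.e. p* = 90 and q* = 322.
Because the ceiling (69) lies below the market-clearing price, it is binding.
At p = 69: qd = 952 - 7·69 = 469 and qs = 5·69 - 128 = 217.
Only 217 units reach the market. On the demand curve, the marginal buyer's willingness to pay at q = 217 is (952 - 217)/7 = 105.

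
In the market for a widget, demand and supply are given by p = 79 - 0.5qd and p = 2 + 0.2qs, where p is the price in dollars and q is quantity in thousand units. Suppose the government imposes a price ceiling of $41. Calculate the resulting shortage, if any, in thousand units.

0

Rearranging demand gives qd = 158 - 2p; rearranging supply gives qs = 5p - 10. Without the control the market clears where 158 - 2p = 5p - 10, i.e. p* = 24 and q* = 110.
Since 41 is above p* = 24, the ceiling does not bind and the free-market outcome prevails.
Since the control does not bind, there is no shortage.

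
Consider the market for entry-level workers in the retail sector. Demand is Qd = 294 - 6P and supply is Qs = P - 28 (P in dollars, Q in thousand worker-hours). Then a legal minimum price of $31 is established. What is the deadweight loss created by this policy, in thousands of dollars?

0

Setting quantity demanded equal to quantity supplied, 294 - 6P = P - 28, gives P* = 46 and Q* = 18.
Since 31 is below P* = 46, the floor does not bind and the free-market outcome prevails.
Since the control does not bind, no trades are prevented and deadweight loss is zero.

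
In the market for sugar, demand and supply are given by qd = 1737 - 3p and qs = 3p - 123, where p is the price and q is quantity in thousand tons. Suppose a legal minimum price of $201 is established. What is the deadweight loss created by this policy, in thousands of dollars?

In a free market, 1737 - 3p = 3p - 123 gives the equilibrium p* = 310, q* = 807.
Since 201 is below p* = 310, the floor does not bind and the free-market outcome prevails.
Since the control does not bind, no trades are prevented and deadweight loss is zero.

0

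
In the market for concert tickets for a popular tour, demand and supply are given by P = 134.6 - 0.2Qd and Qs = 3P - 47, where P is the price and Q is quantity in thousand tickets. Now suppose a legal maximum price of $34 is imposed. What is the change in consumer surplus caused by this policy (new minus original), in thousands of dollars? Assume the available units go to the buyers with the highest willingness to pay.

Rearranging demand gives Qd = 673 - 5P. In a free market, 673 - 5P = 3P - 47 gives the equilibrium P* = 90, Q* = 223.
Since 34 < 90, the ceiling is binding.
At P = 34: Qd = 673 - 5·34 = 503 and Qs = 3·34 - 47 = 55.
Consumer surplus without the control is ½ · (134.6 - 90) · 223 = 4972.9.
With the ceiling, 55 units are sold at 34 (assume they go to the highest-value buyers). The demand price at Q = 55 is 123.6, so CS = ½ · [(134.6 - 34) + (123.6 - 34)] · 55 = 5230.5.
Change in consumer surplus = 5230.5 - 4972.9 = 257.6.

257.6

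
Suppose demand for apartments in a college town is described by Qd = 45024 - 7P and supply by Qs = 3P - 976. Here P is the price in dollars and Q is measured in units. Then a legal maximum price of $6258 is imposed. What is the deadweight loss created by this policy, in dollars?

0

Equilibrium: 45024 - 7P = 3P - 976, so 46000 = 10P and P* = 4600, Q* = 12824.
Since 6258 is above P* = 4600, the ceiling does not bind and the free-market outcome prevails.
Since the control does not bind, no trades are prevented and deadweight loss is zero.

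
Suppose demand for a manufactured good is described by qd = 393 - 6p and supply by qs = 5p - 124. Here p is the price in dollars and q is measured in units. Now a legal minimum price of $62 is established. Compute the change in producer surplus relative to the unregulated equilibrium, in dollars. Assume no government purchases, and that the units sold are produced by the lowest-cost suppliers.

-495

Without the control the market clears where 393 - 6p = 5p - 124, i.e. p* = 47 and q* = 111.
Since 62 > 47, the floor is binding.
At p = 62: qd = 393 - 6·62 = 21 and qs = 5·62 - 124 = 186.
Producer surplus without the control is ½ · (47 - 24.8) · 111 = 1232.1.
With the floor, 21 units are sold at 62. The supply price at q = 21 is 29, so PS = ½ · [(62 - 24.8) + (62 - 29)] · 21 = 737.1.
Change in producer surplus = 737.1 - 1232.1 = -495.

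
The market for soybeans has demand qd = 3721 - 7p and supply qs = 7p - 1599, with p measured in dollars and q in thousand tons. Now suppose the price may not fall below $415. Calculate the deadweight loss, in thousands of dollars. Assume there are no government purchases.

8575

Without the control the market clears where 3721 - 7p = 7p - 1599, i.e. p* = 380 and q* = 1061.
The floor of 415 is above the equilibrium price 380, so it binds.
At p = 415: qd = 3721 - 7·415 = 816 and qs = 7·415 - 1599 = 1306.
Quantity traded falls to 816. At q = 816 the demand price is (3721 - 816)/7 = 415 and the supply price is (1599 + 816)/7 = 345.
Deadweight loss = ½ · (415 - 345) · (1061 - 816) = ½ · 70 · 245 = 8575.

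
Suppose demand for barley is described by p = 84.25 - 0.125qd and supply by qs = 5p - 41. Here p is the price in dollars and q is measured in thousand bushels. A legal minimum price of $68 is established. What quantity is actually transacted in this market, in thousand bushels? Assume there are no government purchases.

Rearranging demand gives qd = 674 - 8p. Setting quantity demanded equal to quantity supplied, 674 - 8p = 5p - 41, gives p* = 55 and q* = 234.
Since 68 > 55, the floor is binding.
At p = 68: qd = 674 - 8·68 = 130 and qs = 5·68 - 41 = 299.
The quantity actually transacted is the short side, demand: 130.

130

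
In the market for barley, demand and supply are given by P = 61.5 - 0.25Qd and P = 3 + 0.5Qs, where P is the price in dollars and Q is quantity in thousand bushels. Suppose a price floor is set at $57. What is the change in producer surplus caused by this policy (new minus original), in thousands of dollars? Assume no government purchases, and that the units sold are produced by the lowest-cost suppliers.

-630

Rearranging demand gives Qd = 246 - 4P; rearranging supply gives Qs = 2P - 6. Without the control the market clears where 246 - 4P = 2P - 6, i.e. P* = 42 and Q* = 78.
Since 57 > 42, the floor is binding.
At P = 57: Qd = 246 - 4·57 = 18 and Qs = 2·57 - 6 = 108.
Producer surplus without the control is ½ · (42 - 3) · 78 = 1521.
With the floor, 18 units are sold at 57. The supply price at Q = 18 is 12, so PS = ½ · [(57 - 3) + (57 - 12)] · 18 = 891.
Change in producer surplus = 891 - 1521 = -630.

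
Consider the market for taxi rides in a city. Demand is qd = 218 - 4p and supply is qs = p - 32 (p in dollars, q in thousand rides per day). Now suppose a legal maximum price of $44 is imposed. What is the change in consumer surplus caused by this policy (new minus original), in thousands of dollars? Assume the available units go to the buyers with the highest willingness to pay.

Equilibrium: 218 - 4p = p - 32, so 250 = 5p and p* = 50, q* = 18.
The ceiling of 44 is below the equilibrium price 50, so it binds.
At p = 44: qd = 218 - 4·44 = 42 and qs = 44 - 32 = 12.
Consumer surplus without the control is ½ · (54.5 - 50) · 18 = 40.5.
With the ceiling, 12 units are sold at 44 (assume they go to the highest-value buyers). The demand price at q = 12 is 51.5, so CS = ½ · [(54.5 - 44) + (51.5 - 44)] · 12 = 108.
Change in consumer surplus = 108 - 40.5 = 67.5.

67.5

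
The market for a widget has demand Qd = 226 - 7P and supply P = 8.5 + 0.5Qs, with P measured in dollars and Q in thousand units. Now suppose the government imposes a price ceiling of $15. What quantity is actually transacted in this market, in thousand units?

Rearranging supply gives Qs = 2P - 17. In a free market, 226 - 7P = 2P - 17 gives the equilibrium P* = 27, Q* = 37.
The ceiling of 15 is below the equilibrium price 27, so it binds.
At P = 15: Qd = 226 - 7·15 = 121 and Qs = 2·15 - 17 = 13.
The quantity actually transacted is the short side, supply: 13.

13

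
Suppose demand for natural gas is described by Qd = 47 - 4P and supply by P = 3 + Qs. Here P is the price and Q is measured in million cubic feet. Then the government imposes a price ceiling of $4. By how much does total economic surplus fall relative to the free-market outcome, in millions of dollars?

Rearranging supply gives Qs = P - 3. Without the control the market clears where 47 - 4P = P - 3, i.e. P* = 10 and Q* = 7.
Because the ceiling (4) lies below the market-clearing price, it is binding.
At P = 4: Qd = 47 - 4·4 = 31 and Qs = 4 - 3 = 1.
Quantity traded falls to 1. At Q = 1 the demand price is (47 - 1)/4 = 11.5 and the supply price is 3 + 1 = 4.
Deadweight loss = ½ · (11.5 - 4) · (7 - 1) = ½ · 7.5 · 6 = 22.5.

22.5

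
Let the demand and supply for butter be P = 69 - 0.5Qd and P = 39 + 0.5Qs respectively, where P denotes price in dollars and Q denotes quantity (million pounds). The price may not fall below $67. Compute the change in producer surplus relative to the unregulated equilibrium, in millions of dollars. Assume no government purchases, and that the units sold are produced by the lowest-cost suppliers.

-117

Rearranging demand gives Qd = 138 - 2P; rearranging supply gives Qs = 2P - 78. Equilibrium: 138 - 2P = 2P - 78, so 216 = 4P and P* = 54, Q* = 30.
Since 67 > 54, the floor is binding.
At P = 67: Qd = 138 - 2·67 = 4 and Qs = 2·67 - 78 = 56.
Producer surplus without the control is ½ · (54 - 39) · 30 = 225.
With the floor, 4 units are sold at 67. The supply price at Q = 4 is 41, so PS = ½ · [(67 - 39) + (67 - 41)] · 4 = 108.
Change in producer surplus = 108 - 225 = -117.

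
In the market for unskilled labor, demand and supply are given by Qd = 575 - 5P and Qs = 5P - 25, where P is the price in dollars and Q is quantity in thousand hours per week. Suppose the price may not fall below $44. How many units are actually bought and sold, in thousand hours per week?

Without the control the market clears where 575 - 5P = 5P - 25, i.e. P* = 60 and Q* = 275.
Since 44 is below P* = 60, the floor does not bind and the free-market outcome prevails.

275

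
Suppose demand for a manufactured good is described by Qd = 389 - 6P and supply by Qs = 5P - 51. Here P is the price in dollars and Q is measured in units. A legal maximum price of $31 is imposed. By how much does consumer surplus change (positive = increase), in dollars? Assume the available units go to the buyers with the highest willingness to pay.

767.25

Setting quantity demanded equal to quantity supplied, 389 - 6P = 5P - 51, gives P* = 40 and Q* = 149.
Because the ceiling (31) lies below the market-clearing price, it is binding.
At P = 31: Qd = 389 - 6·31 = 203 and Qs = 5·31 - 51 = 104.
Consumer surplus without the control is ½ · (389/6 - 40) · 149 = 22201/12.
With the ceiling, 104 units are sold at 31 (assume they go to the highest-value buyers). The demand price at Q = 104 is 47.5, so CS = ½ · [(389/6 - 31) + (47.5 - 31)] · 104 = 7852/3.
Change in consumer surplus = 7852/3 - 22201/12 = 767.25.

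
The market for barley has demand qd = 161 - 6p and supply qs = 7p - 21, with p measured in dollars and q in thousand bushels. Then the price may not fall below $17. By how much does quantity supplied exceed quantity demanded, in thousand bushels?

In a free market, 161 - 6p = 7p - 21 gives the equilibrium p* = 14, q* = 77.
The floor of 17 is above the equilibrium price 14, so it binds.
At p = 17: qd = 161 - 6·17 = 59 and qs = 7·17 - 21 = 98.
Surplus = qs - qd = 98 - 59 = 39.

39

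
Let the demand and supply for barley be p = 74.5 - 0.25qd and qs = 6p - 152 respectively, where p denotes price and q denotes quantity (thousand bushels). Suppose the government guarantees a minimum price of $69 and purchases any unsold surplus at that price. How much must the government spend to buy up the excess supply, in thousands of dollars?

16560

Rearranging demand gives qd = 298 - 4p. Setting quantity demanded equal to quantity supplied, 298 - 4p = 6p - 152, gives p* = 45 and q* = 118.
Because the floor (69) lies above the market-clearing price, it is binding.
At p = 69: qd = 298 - 4·69 = 22 and qs = 6·69 - 152 = 262.
Surplus = qs - qd = 240.
Government expenditure = surplus × support price = 240 × 69 = 16560.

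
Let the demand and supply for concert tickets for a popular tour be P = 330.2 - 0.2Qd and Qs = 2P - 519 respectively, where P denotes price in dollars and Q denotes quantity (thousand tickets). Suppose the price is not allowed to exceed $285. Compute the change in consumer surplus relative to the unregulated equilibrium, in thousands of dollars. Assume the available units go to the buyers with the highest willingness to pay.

1025

Rearranging demand gives Qd = 1651 - 5P. In a free market, 1651 - 5P = 2P - 519 gives the equilibrium P* = 310, Q* = 101.
The ceiling of 285 is below the equilibrium price 310, so it binds.
At P = 285: Qd = 1651 - 5·285 = 226 and Qs = 2·285 - 519 = 51.
Consumer surplus without the control is ½ · (330.2 - 310) · 101 = 1020.1.
With the ceiling, 51 units are sold at 285 (assume they go to the highest-value buyers). The demand price at Q = 51 is 320, so CS = ½ · [(330.2 - 285) + (320 - 285)] · 51 = 2045.1.
Change in consumer surplus = 2045.1 - 1020.1 = 1025.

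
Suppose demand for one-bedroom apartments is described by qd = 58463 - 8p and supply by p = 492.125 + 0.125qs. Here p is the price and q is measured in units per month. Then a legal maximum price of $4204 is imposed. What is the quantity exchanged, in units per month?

27263

Rearranging supply gives qs = 8p - 3937. In a free market, 58463 - 8p = 8p - 3937 gives the equilibrium p* = 3900, q* = 27263.
The ceiling of 4204 is above the equilibrium price 3900, so it is not binding; the market clears at p* = 3900, q* = 27263.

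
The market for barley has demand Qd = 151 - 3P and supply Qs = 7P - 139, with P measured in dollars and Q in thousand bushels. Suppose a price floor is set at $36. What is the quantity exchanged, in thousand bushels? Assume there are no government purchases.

Setting quantity demanded equal to quantity supplied, 151 - 3P = 7P - 139, gives P* = 29 and Q* = 64.
Because the floor (36) lies above the market-clearing price, it is binding.
At P = 36: Qd = 151 - 3·36 = 43 and Qs = 7·36 - 139 = 113.
The quantity actually transacted is the short side, demand: 43.

43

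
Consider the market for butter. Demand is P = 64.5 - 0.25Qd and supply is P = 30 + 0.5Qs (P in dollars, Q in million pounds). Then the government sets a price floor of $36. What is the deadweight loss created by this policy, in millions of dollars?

0

Rearranging demand gives Qd = 258 - 4P; rearranging supply gives Qs = 2P - 60. Equilibrium: 258 - 4P = 2P - 60, so 318 = 6P and P* = 53, Q* = 46.
The floor of 36 is below the equilibrium price 53, so it is not binding; the market clears at P* = 53, Q* = 46.
Since the control does not bind, no trades are prevented and deadweight loss is zero.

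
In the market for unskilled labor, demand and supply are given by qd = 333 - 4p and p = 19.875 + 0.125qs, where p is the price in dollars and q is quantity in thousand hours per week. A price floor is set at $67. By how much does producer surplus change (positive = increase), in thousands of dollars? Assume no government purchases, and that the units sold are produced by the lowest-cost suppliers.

Rearranging supply gives qs = 8p - 159. In a free market, 333 - 4p = 8p - 159 gives the equilibrium p* = 41, q* = 169.
Since 67 > 41, the floor is binding.
At p = 67: qd = 333 - 4·67 = 65 and qs = 8·67 - 159 = 377.
Producer surplus without the control is ½ · (41 - 19.875) · 169 = 1785.0625.
With the floor, 65 units are sold at 67. The supply price at q = 65 is 28, so PS = ½ · [(67 - 19.875) + (67 - 28)] · 65 = 2799.0625.
Change in producer surplus = 2799.0625 - 1785.0625 = 1014.

1014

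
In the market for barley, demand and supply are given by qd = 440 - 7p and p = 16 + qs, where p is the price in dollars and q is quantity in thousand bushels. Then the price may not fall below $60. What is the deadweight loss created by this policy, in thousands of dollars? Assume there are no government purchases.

252

Rearranging supply gives qs = p - 16. In a free market, 440 - 7p = p - 16 gives the equilibrium p* = 57, q* = 41.
Since 60 > 57, the floor is binding.
At p = 60: qd = 440 - 7·60 = 20 and qs = 60 - 16 = 44.
Quantity traded falls to 20. At q = 20 the demand price is (440 - 20)/7 = 60 and the supply price is 16 + 20 = 36.
Deadweight loss = ½ · (60 - 36) · (41 - 20) = ½ · 24 · 21 = 252.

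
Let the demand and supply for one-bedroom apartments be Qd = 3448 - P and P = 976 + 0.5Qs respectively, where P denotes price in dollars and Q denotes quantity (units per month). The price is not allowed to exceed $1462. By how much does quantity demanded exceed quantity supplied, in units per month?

1014

Rearranging supply gives Qs = 2P - 1952. Equilibrium: 3448 - P = 2P - 1952, so 5400 = 3P and P* = 1800, Q* = 1648.
Since 1462 < 1800, the ceiling is binding.
At P = 1462: Qd = 3448 - 1462 = 1986 and Qs = 2·1462 - 1952 = 972.
Shortage = Qd - Qs = 1986 - 972 = 1014.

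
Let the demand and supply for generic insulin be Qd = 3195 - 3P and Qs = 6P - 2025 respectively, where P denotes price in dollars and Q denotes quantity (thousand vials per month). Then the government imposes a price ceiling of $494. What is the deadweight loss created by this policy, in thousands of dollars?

Setting quantity demanded equal to quantity supplied, 3195 - 3P = 6P - 2025, gives P* = 580 and Q* = 1455.
Since 494 < 580, the ceiling is binding.
At P = 494: Qd = 3195 - 3·494 = 1713 and Qs = 6·494 - 2025 = 939.
Quantity traded falls to 939. At Q = 939 the demand price is (3195 - 939)/3 = 752 and the supply price is (2025 + 939)/6 = 494.
Deadweight loss = ½ · (752 - 494) · (1455 - 939) = ½ · 258 · 516 = 66564.

66564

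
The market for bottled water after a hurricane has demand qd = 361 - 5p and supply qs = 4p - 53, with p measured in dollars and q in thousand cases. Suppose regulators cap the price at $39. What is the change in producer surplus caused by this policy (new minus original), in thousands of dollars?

Equilibrium: 361 - 5p = 4p - 53, so 414 = 9p and p* = 46, q* = 131.
Since 39 < 46, the ceiling is binding.
At p = 39: qd = 361 - 5·39 = 166 and qs = 4·39 - 53 = 103.
Producer surplus without the control is ½ · (46 - 13.25) · 131 = 2145.125.
With the ceiling, producers sell 103 units at 39, so PS = ½ · (39 - 13.25) · 103 = 1326.125.
Change in producer surplus = 1326.125 - 2145.125 = -819.

-819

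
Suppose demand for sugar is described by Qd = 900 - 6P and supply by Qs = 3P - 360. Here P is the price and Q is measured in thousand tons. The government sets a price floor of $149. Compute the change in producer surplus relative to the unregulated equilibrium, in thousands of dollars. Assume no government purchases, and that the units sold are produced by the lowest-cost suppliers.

-432

Without the control the market clears where 900 - 6P = 3P - 360, i.e. P* = 140 and Q* = 60.
Because the floor (149) lies above the market-clearing price, it is binding.
At P = 149: Qd = 900 - 6·149 = 6 and Qs = 3·149 - 360 = 87.
Producer surplus without the control is ½ · (140 - 120) · 60 = 600.
With the floor, 6 units are sold at 149. The supply price at Q = 6 is 122, so PS = ½ · [(149 - 120) + (149 - 122)] · 6 = 168.
Change in producer surplus = 168 - 600 = -432.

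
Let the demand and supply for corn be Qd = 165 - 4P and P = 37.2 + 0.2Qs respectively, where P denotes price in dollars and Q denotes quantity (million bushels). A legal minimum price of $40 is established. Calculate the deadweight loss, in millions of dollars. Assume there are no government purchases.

Rearranging supply gives Qs = 5P - 186. Without the control the market clears where 165 - 4P = 5P - 186, i.e. P* = 39 and Q* = 9.
The floor of 40 is above the equilibrium price 39, so it binds.
At P = 40: Qd = 165 - 4·40 = 5 and Qs = 5·40 - 186 = 14.
Quantity traded falls to 5. At Q = 5 the demand price is (165 - 5)/4 = 40 and the supply price is (186 + 5)/5 = 38.2.
Deadweight loss = ½ · (40 - 38.2) · (9 - 5) = ½ · 1.8 · 4 = 3.6.

3.6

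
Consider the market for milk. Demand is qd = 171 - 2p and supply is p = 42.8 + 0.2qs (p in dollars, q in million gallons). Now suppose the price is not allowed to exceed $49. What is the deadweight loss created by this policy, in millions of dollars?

Rearranging supply gives qs = 5p - 214. Setting quantity demanded equal to quantity supplied, 171 - 2p = 5p - 214, gives p* = 55 and q* = 61.
Since 49 < 55, the ceiling is binding.
At p = 49: qd = 171 - 2·49 = 73 and qs = 5·49 - 214 = 31.
Quantity traded falls to 31. At q = 31 the demand price is (171 - 31)/2 = 70 and the supply price is (214 + 31)/5 = 49.
Deadweight loss = ½ · (70 - 49) · (61 - 31) = ½ · 21 · 30 = 315.

315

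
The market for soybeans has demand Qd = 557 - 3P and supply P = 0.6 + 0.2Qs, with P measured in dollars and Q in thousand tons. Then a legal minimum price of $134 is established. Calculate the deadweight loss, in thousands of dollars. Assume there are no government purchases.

9830.4

Rearranging supply gives Qs = 5P - 3. In a free market, 557 - 3P = 5P - 3 gives the equilibrium P* = 70, Q* = 347.
Because the floor (134) lies above the market-clearing price, it is binding.
At P = 134: Qd = 557 - 3·134 = 155 and Qs = 5·134 - 3 = 667.
Quantity traded falls to 155. At Q = 155 the demand price is (557 - 155)/3 = 134 and the supply price is (3 + 155)/5 = 31.6.
Deadweight loss = ½ · (134 - 31.6) · (347 - 155) = ½ · 102.4 · 192 = 9830.4.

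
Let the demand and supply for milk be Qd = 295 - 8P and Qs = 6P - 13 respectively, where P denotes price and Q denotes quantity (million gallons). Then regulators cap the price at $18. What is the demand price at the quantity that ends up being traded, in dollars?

25

In a free market, 295 - 8P = 6P - 13 gives the equilibrium P* = 22, Q* = 119.
Since 18 < 22, the ceiling is binding.
At P = 18: Qd = 295 - 8·18 = 151 and Qs = 6·18 - 13 = 95.
Only 95 units reach the market. On the demand curve, the marginal buyer's willingness to pay at Q = 95 is (295 - 95)/8 = 25.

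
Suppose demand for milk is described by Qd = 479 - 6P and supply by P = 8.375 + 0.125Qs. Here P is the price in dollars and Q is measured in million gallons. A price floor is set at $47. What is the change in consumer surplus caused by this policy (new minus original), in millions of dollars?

Rearranging supply gives Qs = 8P - 67. Setting quantity demanded equal to quantity supplied, 479 - 6P = 8P - 67, gives P* = 39 and Q* = 245.
Because the floor (47) lies above the market-clearing price, it is binding.
At P = 47: Qd = 479 - 6·47 = 197 and Qs = 8·47 - 67 = 309.
Consumer surplus without the control is ½ · (479/6 - 39) · 245 = 60025/12.
With the floor, consumers buy 197 units at 47, so CS = ½ · (479/6 - 47) · 197 = 38809/12.
Change in consumer surplus = 38809/12 - 60025/12 = -1768.

-1768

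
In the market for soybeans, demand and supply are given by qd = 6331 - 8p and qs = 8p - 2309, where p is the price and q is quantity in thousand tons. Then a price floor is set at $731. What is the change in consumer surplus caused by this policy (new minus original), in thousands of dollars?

Without the control the market clears where 6331 - 8p = 8p - 2309, i.e. p* = 540 and q* = 2011.
Since 731 > 540, the floor is binding.
At p = 731: qd = 6331 - 8·731 = 483 and qs = 8·731 - 2309 = 3539.
Consumer surplus without the control is ½ · (791.375 - 540) · 2011 = 252757.5625.
With the floor, consumers buy 483 units at 731, so CS = ½ · (791.375 - 731) · 483 = 14580.5625.
Change in consumer surplus = 14580.5625 - 252757.5625 = -238177.

-238177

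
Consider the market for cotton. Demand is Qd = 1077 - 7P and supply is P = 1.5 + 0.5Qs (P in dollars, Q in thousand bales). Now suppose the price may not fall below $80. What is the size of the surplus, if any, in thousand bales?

0

Rearranging supply gives Qs = 2P - 3. Setting quantity demanded equal to quantity supplied, 1077 - 7P = 2P - 3, gives P* = 120 and Q* = 237.
The floor of 80 is below the equilibrium price 120, so it is not binding; the market clears at P* = 120, Q* = 237.
Since the control does not bind, there is no surplus.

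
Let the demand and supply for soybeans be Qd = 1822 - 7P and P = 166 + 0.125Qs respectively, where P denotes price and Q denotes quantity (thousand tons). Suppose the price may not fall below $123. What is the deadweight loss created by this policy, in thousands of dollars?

Rearranging supply gives Qs = 8P - 1328. In a free market, 1822 - 7P = 8P - 1328 gives the equilibrium P* = 210, Q* = 352.
Since 123 is below P* = 210, the floor does not bind and the free-market outcome prevails.
Since the control does not bind, no trades are prevented and deadweight loss is zero.

0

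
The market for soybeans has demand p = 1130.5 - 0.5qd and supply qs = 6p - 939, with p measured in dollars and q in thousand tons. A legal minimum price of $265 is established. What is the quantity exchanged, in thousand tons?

1461

Rearranging demand gives qd = 2261 - 2p. In a free market, 2261 - 2p = 6p - 939 gives the equilibrium p* = 400, q* = 1461.
The floor of 265 is below the equilibrium price 400, so it is not binding; the market clears at p* = 400, q* = 1461.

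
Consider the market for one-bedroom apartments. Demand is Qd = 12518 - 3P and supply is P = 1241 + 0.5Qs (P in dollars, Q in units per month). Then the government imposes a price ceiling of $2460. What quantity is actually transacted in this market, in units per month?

Rearranging supply gives Qs = 2P - 2482. Setting quantity demanded equal to quantity supplied, 12518 - 3P = 2P - 2482, gives P* = 3000 and Q* = 3518.
Since 2460 < 3000, the ceiling is binding.
At P = 2460: Qd = 12518 - 3·2460 = 5138 and Qs = 2·2460 - 2482 = 2438.
The quantity actually transacted is the short side, supply: 2438.

2438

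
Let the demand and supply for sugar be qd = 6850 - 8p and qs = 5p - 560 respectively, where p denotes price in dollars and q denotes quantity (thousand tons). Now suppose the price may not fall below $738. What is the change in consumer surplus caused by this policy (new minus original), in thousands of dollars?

In a free market, 6850 - 8p = 5p - 560 gives the equilibrium p* = 570, q* = 2290.
Because the floor (738) lies above the market-clearing price, it is binding.
At p = 738: qd = 6850 - 8·738 = 946 and qs = 5·738 - 560 = 3130.
Consumer surplus without the control is ½ · (856.25 - 570) · 2290 = 327756.25.
With the floor, consumers buy 946 units at 738, so CS = ½ · (856.25 - 738) · 946 = 55932.25.
Change in consumer surplus = 55932.25 - 327756.25 = -271824.

-271824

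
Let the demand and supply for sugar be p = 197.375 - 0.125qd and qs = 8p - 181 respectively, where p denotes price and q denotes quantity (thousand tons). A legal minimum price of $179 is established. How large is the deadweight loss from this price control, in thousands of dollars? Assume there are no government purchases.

Rearranging demand gives qd = 1579 - 8p. Without the control the market clears where 1579 - 8p = 8p - 181, i.e. p* = 110 and q* = 699.
Since 179 > 110, the floor is binding.
At p = 179: qd = 1579 - 8·179 = 147 and qs = 8·179 - 181 = 1251.
Quantity traded falls to 147. At q = 147 the demand price is (1579 - 147)/8 = 179 and the supply price is (181 + 147)/8 = 41.
Deadweight loss = ½ · (179 - 41) · (699 - 147) = ½ · 138 · 552 = 38088.

38088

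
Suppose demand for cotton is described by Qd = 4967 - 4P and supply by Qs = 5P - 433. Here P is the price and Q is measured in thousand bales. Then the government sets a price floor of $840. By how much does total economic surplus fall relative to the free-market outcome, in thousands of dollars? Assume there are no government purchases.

In a free market, 4967 - 4P = 5P - 433 gives the equilibrium P* = 600, Q* = 2567.
Since 840 > 600, the floor is binding.
At P = 840: Qd = 4967 - 4·840 = 1607 and Qs = 5·840 - 433 = 3767.
Quantity traded falls to 1607. At Q = 1607 the demand price is (4967 - 1607)/4 = 840 and the supply price is (433 + 1607)/5 = 408.
Deadweight loss = ½ · (840 - 408) · (2567 - 1607) = ½ · 432 · 960 = 207360.

207360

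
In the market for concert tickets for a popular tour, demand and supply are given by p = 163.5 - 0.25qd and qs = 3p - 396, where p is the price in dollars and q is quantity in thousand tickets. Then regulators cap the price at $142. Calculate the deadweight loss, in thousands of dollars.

Rearranging demand gives qd = 654 - 4p. In a free market, 654 - 4p = 3p - 396 gives the equilibrium p* = 150, q* = 54.
Because the ceiling (142) lies below the market-clearing price, it is binding.
At p = 142: qd = 654 - 4·142 = 86 and qs = 3·142 - 396 = 30.
Quantity traded falls to 30. At q = 30 the demand price is (654 - 30)/4 = 156 and the supply price is (396 + 30)/3 = 142.
Deadweight loss = ½ · (156 - 142) · (54 - 30) = ½ · 14 · 24 = 168.

168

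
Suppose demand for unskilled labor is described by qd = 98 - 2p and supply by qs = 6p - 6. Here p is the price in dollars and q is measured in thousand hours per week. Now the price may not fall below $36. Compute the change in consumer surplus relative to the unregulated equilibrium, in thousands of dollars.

-1127

Equilibrium: 98 - 2p = 6p - 6, so 104 = 8p and p* = 13, q* = 72.
The floor of 36 is above the equilibrium price 13, so it binds.
At p = 36: qd = 98 - 2·36 = 26 and qs = 6·36 - 6 = 210.
Consumer surplus without the control is ½ · (49 - 13) · 72 = 1296.
With the floor, consumers buy 26 units at 36, so CS = ½ · (49 - 36) · 26 = 169.
Change in consumer surplus = 169 - 1296 = -1127.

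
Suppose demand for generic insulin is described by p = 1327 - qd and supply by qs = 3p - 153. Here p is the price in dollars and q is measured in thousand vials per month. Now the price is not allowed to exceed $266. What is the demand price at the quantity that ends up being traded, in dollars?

Rearranging demand gives qd = 1327 - p. In a free market, 1327 - p = 3p - 153 gives the equilibrium p* = 370, q* = 957.
Since 266 < 370, the ceiling is binding.
At p = 266: qd = 1327 - 266 = 1061 and qs = 3·266 - 153 = 645.
Only 645 units reach the market. On the demand curve, the marginal buyer's willingness to pay at q = 645 is (1327 - 645) = 682.

682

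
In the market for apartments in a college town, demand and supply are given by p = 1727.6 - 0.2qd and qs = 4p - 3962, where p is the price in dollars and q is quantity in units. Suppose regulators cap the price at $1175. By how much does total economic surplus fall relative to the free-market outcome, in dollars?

182250

Rearranging demand gives qd = 8638 - 5p. Without the control the market clears where 8638 - 5p = 4p - 3962, i.e. p* = 1400 and q* = 1638.
Because the ceiling (1175) lies below the market-clearing price, it is binding.
At p = 1175: qd = 8638 - 5·1175 = 2763 and qs = 4·1175 - 3962 = 738.
Quantity traded falls to 738. At q = 738 the demand price is (8638 - 738)/5 = 1580 and the supply price is (3962 + 738)/4 = 1175.
Deadweight loss = ½ · (1580 - 1175) · (1638 - 738) = ½ · 405 · 900 = 182250.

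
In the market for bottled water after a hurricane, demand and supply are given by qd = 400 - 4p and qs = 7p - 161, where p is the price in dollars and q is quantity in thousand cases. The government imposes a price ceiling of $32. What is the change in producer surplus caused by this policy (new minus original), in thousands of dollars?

Without the control the market clears where 400 - 4p = 7p - 161, i.e. p* = 51 and q* = 196.
The ceiling of 32 is below the equilibrium price 51, so it binds.
At p = 32: qd = 400 - 4·32 = 272 and qs = 7·32 - 161 = 63.
Producer surplus without the control is ½ · (51 - 23) · 196 = 2744.
With the ceiling, producers sell 63 units at 32, so PS = ½ · (32 - 23) · 63 = 283.5.
Change in producer surplus = 283.5 - 2744 = -2460.5.

-2460.5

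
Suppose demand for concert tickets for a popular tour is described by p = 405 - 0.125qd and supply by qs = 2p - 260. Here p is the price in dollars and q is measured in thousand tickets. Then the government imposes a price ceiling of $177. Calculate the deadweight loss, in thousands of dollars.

37411.25

Rearranging demand gives qd = 3240 - 8p. Setting quantity demanded equal to quantity supplied, 3240 - 8p = 2p - 260, gives p* = 350 and q* = 440.
The ceiling of 177 is below the equilibrium price 350, so it binds.
At p = 177: qd = 3240 - 8·177 = 1824 and qs = 2·177 - 260 = 94.
Quantity traded falls to 94. At q = 94 the demand price is (3240 - 94)/8 = 393.25 and the supply price is (260 + 94)/2 = 177.
Deadweight loss = ½ · (393.25 - 177) · (440 - 94) = ½ · 216.25 · 346 = 37411.25.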